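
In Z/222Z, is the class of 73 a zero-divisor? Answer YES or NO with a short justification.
gcd(73, 222) = 1, so 73 is a unit in Z/222Z (it has a multiplicative inverse). A unit cannot be a zero-divisor: if 73·b ≡ 0 then multiplying both sides by 73^(−1) gives b ≡ 0. So 73 is not a zero-divisor.

Final answer: NO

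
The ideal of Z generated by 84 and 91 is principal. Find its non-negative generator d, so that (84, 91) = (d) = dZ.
In the PID Z, (a, b) is generated by gcd(a, b). Compute gcd(91, 84) with the extended Euclidean algorithm, tracking rows (r, s, t) with s·91 + t·84 = r:
  row A: (91, 1, 0)   [1·91 + 0·84 = 91]
  row B: (84, 0, 1)   [0·91 + 1·84 = 84]
  91 = 1·84 + 7   → row C = row A − 1·row B = (7, 1, −1)   [check: 1·91 − 1·84 = 7]
  84 = 12·7 + 0   → remainder 0, stop. gcd = 7 (last nonzero row C).
So gcd(84, 91) = 7, with Bézout identity 1·91 − 1·84 = 7. Containment (⊇): the Bézout identity exhibits 7 as an element of (84, 91), giving (7) ⊆ (84, 91). Containment (⊆): since 7 | 84 and 7 | 91 (84 = 7·12, 91 = 7·13), every Z-linear combination of 84 and 91 is divisible by 7, so (84, 91) ⊆ (7). Therefore (84, 91) = (7), d = 7.

Final answer: (84, 91) = (7); d = 7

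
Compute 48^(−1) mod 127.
Apply the extended Euclidean algorithm to (127, 48), tracking rows (r, s, t) with s·127 + t·48 = r. Each division r_prev = q·r_cur + r_new produces the new row as (previous row) − q·(current row):
  row A: (127, 1, 0)   [1·127 + 0·48 = 127]
  row B: (48, 0, 1)   [0·127 + 1·48 = 48]
  127 = 2·48 + 31   → row C = row A − 2·row B = (31, 1, −2)   [check: 1·127 − 2·48 = 31]
  48 = 1·31 + 17   → row D = row B − 1·row C = (17, −1, 3)   [check: −1·127 + 3·48 = 17]
  31 = 1·17 + 14   → row E = row C − 1·row D = (14, 2, −5)   [check: 2·127 − 5·48 = 14]
  17 = 1·14 + 3   → row F = row D − 1·row E = (3, −3, 8)   [check: −3·127 + 8·48 = 3]
  14 = 4·3 + 2   → row G = row E − 4·row F = (2, 14, −37)   [check: 14·127 − 37·48 = 2]
  3 = 1·2 + 1   → row H = row F − 1·row G = (1, −17, 45)   [check: −17·127 + 45·48 = 1]
  2 = 2·1 + 0   → remainder 0, stop. gcd = 1 (last nonzero row H).
The gcd is 1, so 48 is invertible mod 127. The last nonzero row gives −17·127 + 45·48 = 1, so t = 45. So 48^(−1) ≡ 45 (mod 127). Verify: 48 · 45 = 2160 ≡ 1 (mod 127). ✓

Final answer: 48^(−1) ≡ 45 (mod 127)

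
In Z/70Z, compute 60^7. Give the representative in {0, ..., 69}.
60

Use repeated squaring. Binary(7) = 111. Walk through the bits of the exponent 7 left-to-right: at each bit after the leading one, square the running value, then multiply by 60 if the bit is 1 (always reducing mod 70):
  bit 1 = 1 (leading): start with 60.
  bit 2 = 1: square 60^2 = 3600 ≡ 30; bit is 1, so multiply 30·60 = 1800 ≡ 50 (mod 70).
  bit 3 = 1: square 50^2 = 2500 ≡ 50; bit is 1, so multiply 50·60 = 3000 ≡ 60 (mod 70).
Final value: 60^7 ≡ 60 (mod 70).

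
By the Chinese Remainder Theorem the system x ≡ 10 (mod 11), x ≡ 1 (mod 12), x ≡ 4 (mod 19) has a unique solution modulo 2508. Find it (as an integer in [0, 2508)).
The moduli 11, 12, 19 are pairwise coprime, so by the CRT there is a unique solution mod 11·12·19 = 2508.
Solve by successive substitution. Start with x ≡ 10 (mod 11).
  Combine with x ≡ 1 (mod 12): write x = 10 + 11·t and require 10 + 11·t ≡ 1 (mod 12), i.e. 11·t ≡ 1 − 10 ≡ 3 (mod 12). Since 11^(−1) ≡ 11 (mod 12), t ≡ 11·3 ≡ 9 (mod 12). So x ≡ 10 + 11·9 = 109 (mod 132).
  Combine with x ≡ 4 (mod 19): write x = 109 + 132·t and require 109 + 132·t ≡ 4 (mod 19), i.e. 132·t ≡ 4 − 109 ≡ 9 (mod 19). Since 132^(−1) ≡ 18 (mod 19) (132 ≡ 18 (mod 19)), t ≡ 18·9 ≡ 10 (mod 19). So x ≡ 109 + 132·10 = 1429 (mod 2508).
Unique solution in [0, 2508): x = 1429.

Final answer: x ≡ 1429 (mod 2508); the representative in [0, 2508) is 1429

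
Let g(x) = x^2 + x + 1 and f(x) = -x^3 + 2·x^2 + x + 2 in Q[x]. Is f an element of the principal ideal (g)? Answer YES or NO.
NO

In Q[x] the ideal (g) consists of all multiples of g, so f ∈ (g) iff g | f, i.e. iff the remainder of f on division by g is 0. Divide f by g (g is monic, so eliminate the leading term of the running remainder at each step):
  leading term -x^3: subtract (-x)·g(x) = -x^3 - x^2 - x, leaving 3·x^2 + 2·x + 2
  leading term 3·x^2: subtract (3)·g(x) = 3·x^2 + 3·x + 3, leaving -x - 1
The remainder r(x) = -x - 1 ≠ 0 (and deg r < deg g), so g ∤ f, i.e. f ∉ (g).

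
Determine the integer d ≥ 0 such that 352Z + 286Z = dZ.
In the PID Z, (a, b) is generated by gcd(a, b). Compute gcd(352, 286) with the extended Euclidean algorithm, tracking rows (r, s, t) with s·352 + t·286 = r:
  row A: (352, 1, 0)   [1·352 + 0·286 = 352]
  row B: (286, 0, 1)   [0·352 + 1·286 = 286]
  352 = 1·286 + 66   → row C = row A − 1·row B = (66, 1, −1)   [check: 1·352 − 1·286 = 66]
  286 = 4·66 + 22   → row D = row B − 4·row C = (22, −4, 5)   [check: −4·352 + 5·286 = 22]
  66 = 3·22 + 0   → remainder 0, stop. gcd = 22 (last nonzero row D).
So gcd(352, 286) = 22, with Bézout identity −4·352 + 5·286 = 22. Containment (⊇): the Bézout identity exhibits 22 as an element of (352, 286), giving (22) ⊆ (352, 286). Containment (⊆): since 22 | 352 and 22 | 286 (352 = 22·16, 286 = 22·13), every Z-linear combination of 352 and 286 is divisible by 22, so (352, 286) ⊆ (22). Therefore (352, 286) = (22), d = 22.

Final answer: (352, 286) = (22); d = 22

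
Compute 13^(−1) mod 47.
13^(−1) ≡ 29 (mod 47)

Apply the extended Euclidean algorithm to (47, 13), tracking rows (r, s, t) with s·47 + t·13 = r. Each division r_prev = q·r_cur + r_new produces the new row as (previous row) − q·(current row):
  row A: (47, 1, 0)   [1·47 + 0·13 = 47]
  row B: (13, 0, 1)   [0·47 + 1·13 = 13]
  47 = 3·13 + 8   → row C = row A − 3·row B = (8, 1, −3)   [check: 1·47 − 3·13 = 8]
  13 = 1·8 + 5   → row D = row B − 1·row C = (5, −1, 4)   [check: −1·47 + 4·13 = 5]
  8 = 1·5 + 3   → row E = row C − 1·row D = (3, 2, −7)   [check: 2·47 − 7·13 = 3]
  5 = 1·3 + 2   → row F = row D − 1·row E = (2, −3, 11)   [check: −3·47 + 11·13 = 2]
  3 = 1·2 + 1   → row G = row E − 1·row F = (1, 5, −18)   [check: 5·47 − 18·13 = 1]
  2 = 2·1 + 0   → remainder 0, stop. gcd = 1 (last nonzero row G).
The gcd is 1, so 13 is invertible mod 47. The last nonzero row gives 5·47 − 18·13 = 1, so t = −18. So 13^(−1) ≡ −18 ≡ 29 (mod 47). Verify: 13 · 29 = 377 ≡ 1 (mod 47). ✓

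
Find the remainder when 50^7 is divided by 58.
12

Use repeated squaring. Binary(7) = 111. Walk through the bits of the exponent 7 left-to-right: at each bit after the leading one, square the running value, then multiply by 50 if the bit is 1 (always reducing mod 58):
  bit 1 = 1 (leading): start with 50.
  bit 2 = 1: square 50^2 = 2500 ≡ 6; bit is 1, so multiply 6·50 = 300 ≡ 10 (mod 58).
  bit 3 = 1: square 10^2 = 100 ≡ 42; bit is 1, so multiply 42·50 = 2100 ≡ 12 (mod 58).
Final value: 50^7 ≡ 12 (mod 58).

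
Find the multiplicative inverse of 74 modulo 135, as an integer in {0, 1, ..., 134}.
74^(−1) ≡ 104 (mod 135)

Apply the extended Euclidean algorithm to (135, 74), tracking rows (r, s, t) with s·135 + t·74 = r. Each division r_prev = q·r_cur + r_new produces the new row as (previous row) − q·(current row):
  row A: (135, 1, 0)   [1·135 + 0·74 = 135]
  row B: (74, 0, 1)   [0·135 + 1·74 = 74]
  135 = 1·74 + 61   → row C = row A − 1·row B = (61, 1, −1)   [check: 1·135 − 1·74 = 61]
  74 = 1·61 + 13   → row D = row B − 1·row C = (13, −1, 2)   [check: −1·135 + 2·74 = 13]
  61 = 4·13 + 9   → row E = row C − 4·row D = (9, 5, −9)   [check: 5·135 − 9·74 = 9]
  13 = 1·9 + 4   → row F = row D − 1·row E = (4, −6, 11)   [check: −6·135 + 11·74 = 4]
  9 = 2·4 + 1   → row G = row E − 2·row F = (1, 17, −31)   [check: 17·135 − 31·74 = 1]
  4 = 4·1 + 0   → remainder 0, stop. gcd = 1 (last nonzero row G).
The gcd is 1, so 74 is invertible mod 135. The last nonzero row gives 17·135 − 31·74 = 1, so t = −31. So 74^(−1) ≡ −31 ≡ 104 (mod 135). Verify: 74 · 104 = 7696 ≡ 1 (mod 135). ✓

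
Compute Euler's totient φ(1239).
φ(1239) = 696

φ is multiplicative, with φ(p^e) = p^e − p^(e−1). Factorise 1239 = 3 · 7 · 59. Then
  φ(1239) = (3 − 1) · (7 − 1) · (59 − 1) = 2 · 6 · 58 = 696.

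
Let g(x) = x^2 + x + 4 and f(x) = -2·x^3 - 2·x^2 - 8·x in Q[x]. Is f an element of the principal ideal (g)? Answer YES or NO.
YES

In Q[x] the ideal (g) consists of all multiples of g, so f ∈ (g) iff g | f, i.e. iff the remainder of f on division by g is 0. Divide f by g (g is monic, so eliminate the leading term of the running remainder at each step):
  leading term -2·x^3: subtract (-2·x)·g(x) = -2·x^3 - 2·x^2 - 8·x, leaving 0
The remainder is 0, so f(x) = g(x) · h(x) with h(x) = -2·x. Hence g | f, i.e. f ∈ (g).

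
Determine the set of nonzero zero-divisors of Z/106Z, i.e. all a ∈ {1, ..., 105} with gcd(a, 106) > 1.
An element a ∈ Z/106Z (with a ≠ 0) is a zero-divisor iff gcd(a, 106) > 1 (because a is a unit precisely when gcd(a, n) = 1, and in Z/nZ every nonzero, non-unit element is a zero-divisor). Scan a = 1, ..., 105 and keep those with gcd(a, 106) > 1:
  gcd(2, 106) = 2, gcd(4, 106) = 2, gcd(6, 106) = 2, gcd(8, 106) = 2, gcd(10, 106) = 2, gcd(12, 106) = 2, gcd(14, 106) = 2, gcd(16, 106) = 2, gcd(18, 106) = 2, gcd(20, 106) = 2, gcd(22, 106) = 2, gcd(24, 106) = 2, gcd(26, 106) = 2, gcd(28, 106) = 2, gcd(30, 106) = 2, gcd(32, 106) = 2, gcd(34, 106) = 2, gcd(36, 106) = 2, gcd(38, 106) = 2, gcd(40, 106) = 2, gcd(42, 106) = 2, gcd(44, 106) = 2, gcd(46, 106) = 2, gcd(48, 106) = 2, gcd(50, 106) = 2, gcd(52, 106) = 2, gcd(53, 106) = 53, gcd(54, 106) = 2, gcd(56, 106) = 2, gcd(58, 106) = 2, gcd(60, 106) = 2, gcd(62, 106) = 2, gcd(64, 106) = 2, gcd(66, 106) = 2, gcd(68, 106) = 2, gcd(70, 106) = 2, gcd(72, 106) = 2, gcd(74, 106) = 2, gcd(76, 106) = 2, gcd(78, 106) = 2, gcd(80, 106) = 2, gcd(82, 106) = 2, gcd(84, 106) = 2, gcd(86, 106) = 2, gcd(88, 106) = 2, gcd(90, 106) = 2, gcd(92, 106) = 2, gcd(94, 106) = 2, gcd(96, 106) = 2, gcd(98, 106) = 2, gcd(100, 106) = 2, gcd(102, 106) = 2, gcd(104, 106) = 2.
All other a ∈ {1, ..., 105} have gcd(a, 106) = 1 and are units. So the nonzero zero-divisors are exactly the 53 values of a appearing in this scan.

Final answer: nonzero zero-divisors of Z/106Z = {2, 4, 6, 8, 10, 12, 14, 16, 18, 20, 22, 24, 26, 28, 30, 32, 34, 36, 38, 40, 42, 44, 46, 48, 50, 52, 53, 54, 56, 58, 60, 62, 64, 66, 68, 70, 72, 74, 76, 78, 80, 82, 84, 86, 88, 90, 92, 94, 96, 98, 100, 102, 104}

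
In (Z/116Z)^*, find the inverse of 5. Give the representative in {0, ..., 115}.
5^(−1) ≡ 93 (mod 116)

Apply the extended Euclidean algorithm to (116, 5), tracking rows (r, s, t) with s·116 + t·5 = r. Each division r_prev = q·r_cur + r_new produces the new row as (previous row) − q·(current row):
  row A: (116, 1, 0)   [1·116 + 0·5 = 116]
  row B: (5, 0, 1)   [0·116 + 1·5 = 5]
  116 = 23·5 + 1   → row C = row A − 23·row B = (1, 1, −23)   [check: 1·116 − 23·5 = 1]
  5 = 5·1 + 0   → remainder 0, stop. gcd = 1 (last nonzero row C).
The gcd is 1, so 5 is invertible mod 116. The last nonzero row gives 1·116 − 23·5 = 1, so t = −23. So 5^(−1) ≡ −23 ≡ 93 (mod 116). Verify: 5 · 93 = 465 ≡ 1 (mod 116). ✓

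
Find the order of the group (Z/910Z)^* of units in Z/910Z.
|(Z/910Z)^*| = 288

(Z/910Z)^* consists of the classes a with gcd(a, 910) = 1, so its order is φ(910). φ is multiplicative, with φ(p^e) = p^e − p^(e−1). Factorise 910 = 2 · 5 · 7 · 13. Then
  φ(910) = (2 − 1) · (5 − 1) · (7 − 1) · (13 − 1) = 1 · 4 · 6 · 12 = 288.
Thus |(Z/910Z)^*| = 288.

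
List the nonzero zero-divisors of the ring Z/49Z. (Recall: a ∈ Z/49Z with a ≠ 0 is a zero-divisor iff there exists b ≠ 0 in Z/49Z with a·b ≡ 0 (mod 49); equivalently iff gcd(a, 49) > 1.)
nonzero zero-divisors of Z/49Z = {7, 14, 21, 28, 35, 42}

An element a ∈ Z/49Z (with a ≠ 0) is a zero-divisor iff gcd(a, 49) > 1 (because a is a unit precisely when gcd(a, n) = 1, and in Z/nZ every nonzero, non-unit element is a zero-divisor). Scan a = 1, ..., 48 and keep those with gcd(a, 49) > 1:
  gcd(7, 49) = 7, gcd(14, 49) = 7, gcd(21, 49) = 7, gcd(28, 49) = 7, gcd(35, 49) = 7, gcd(42, 49) = 7.
All other a ∈ {1, ..., 48} have gcd(a, 49) = 1 and are units. So the nonzero zero-divisors are exactly the 6 values of a appearing in this scan.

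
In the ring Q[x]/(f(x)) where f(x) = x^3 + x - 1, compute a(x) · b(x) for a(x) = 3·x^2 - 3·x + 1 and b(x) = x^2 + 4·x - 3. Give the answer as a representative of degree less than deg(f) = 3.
First multiply in Q[x] without reducing: a · b = 3·x^4 + 9·x^3 - 20·x^2 + 13·x - 3. Now divide by f(x) = x^3 + x - 1, eliminating the leading term at each step:
  leading term 3·x^4: subtract (3·x)·f(x) = 3·x^4 + 3·x^2 - 3·x, leaving 9·x^3 - 23·x^2 + 16·x - 3
  leading term 9·x^3: subtract (9)·f(x) = 9·x^3 + 9·x - 9, leaving -23·x^2 + 7·x + 6
The degree is now < 3, so this is the remainder. Hence a · b ≡ -23·x^2 + 7·x + 6 in Q[x]/(f).

Final answer: a · b ≡ -23·x^2 + 7·x + 6 (mod f(x))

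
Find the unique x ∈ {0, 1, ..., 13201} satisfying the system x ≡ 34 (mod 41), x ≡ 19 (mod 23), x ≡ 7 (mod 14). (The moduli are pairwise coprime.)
The moduli 41, 23, 14 are pairwise coprime, so by the CRT there is a unique solution mod 41·23·14 = 13202.
Solve by successive substitution. Start with x ≡ 34 (mod 41).
  Combine with x ≡ 19 (mod 23): write x = 34 + 41·t and require 34 + 41·t ≡ 19 (mod 23), i.e. 41·t ≡ 19 − 34 ≡ 8 (mod 23). Since 41^(−1) ≡ 9 (mod 23) (41 ≡ 18 (mod 23)), t ≡ 9·8 ≡ 3 (mod 23). So x ≡ 34 + 41·3 = 157 (mod 943).
  Combine with x ≡ 7 (mod 14): write x = 157 + 943·t and require 157 + 943·t ≡ 7 (mod 14), i.e. 943·t ≡ 7 − 157 ≡ 4 (mod 14). Since 943^(−1) ≡ 3 (mod 14) (943 ≡ 5 (mod 14)), t ≡ 3·4 ≡ 12 (mod 14). So x ≡ 157 + 943·12 = 11473 (mod 13202).
Unique solution in [0, 13202): x = 11473.

Final answer: x ≡ 11473 (mod 13202); the representative in [0, 13202) is 11473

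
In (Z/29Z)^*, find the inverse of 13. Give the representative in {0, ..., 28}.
13^(−1) ≡ 9 (mod 29)

Apply the extended Euclidean algorithm to (29, 13), tracking rows (r, s, t) with s·29 + t·13 = r. Each division r_prev = q·r_cur + r_new produces the new row as (previous row) − q·(current row):
  row A: (29, 1, 0)   [1·29 + 0·13 = 29]
  row B: (13, 0, 1)   [0·29 + 1·13 = 13]
  29 = 2·13 + 3   → row C = row A − 2·row B = (3, 1, −2)   [check: 1·29 − 2·13 = 3]
  13 = 4·3 + 1   → row D = row B − 4·row C = (1, −4, 9)   [check: −4·29 + 9·13 = 1]
  3 = 3·1 + 0   → remainder 0, stop. gcd = 1 (last nonzero row D).
The gcd is 1, so 13 is invertible mod 29. The last nonzero row gives −4·29 + 9·13 = 1, so t = 9. So 13^(−1) ≡ 9 (mod 29). Verify: 13 · 9 = 117 ≡ 1 (mod 29). ✓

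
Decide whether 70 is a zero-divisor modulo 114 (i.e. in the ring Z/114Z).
YES

gcd(70, 114) = 2 > 1, so 70 is not a unit in Z/114Z. In Z/nZ every nonzero non-unit is a zero-divisor: explicitly, take b = 114/gcd = 57 ≠ 0 (mod 114); then 70·57 = 3990 = 35·114, i.e. 70·57 ≡ 0 (mod 114). So 70 is a zero-divisor.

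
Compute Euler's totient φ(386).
φ is multiplicative, with φ(p^e) = p^e − p^(e−1). Factorise 386 = 2 · 193. Then
  φ(386) = (2 − 1) · (193 − 1) = 1 · 192 = 192.

Final answer: φ(386) = 192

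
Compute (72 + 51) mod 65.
Reduce the summands first: 72 ≡ 7 (mod 65), so 72 + 51 ≡ 7 + 51 (mod 65). 7 + 51 = 58; 58 = 0·65 + 58, so (72 + 51) mod 65 = 58.

Final answer: 58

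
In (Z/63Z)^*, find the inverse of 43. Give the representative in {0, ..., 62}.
43^(−1) ≡ 22 (mod 63)

Apply the extended Euclidean algorithm to (63, 43), tracking rows (r, s, t) with s·63 + t·43 = r. Each division r_prev = q·r_cur + r_new produces the new row as (previous row) − q·(current row):
  row A: (63, 1, 0)   [1·63 + 0·43 = 63]
  row B: (43, 0, 1)   [0·63 + 1·43 = 43]
  63 = 1·43 + 20   → row C = row A − 1·row B = (20, 1, −1)   [check: 1·63 − 1·43 = 20]
  43 = 2·20 + 3   → row D = row B − 2·row C = (3, −2, 3)   [check: −2·63 + 3·43 = 3]
  20 = 6·3 + 2   → row E = row C − 6·row D = (2, 13, −19)   [check: 13·63 − 19·43 = 2]
  3 = 1·2 + 1   → row F = row D − 1·row E = (1, −15, 22)   [check: −15·63 + 22·43 = 1]
  2 = 2·1 + 0   → remainder 0, stop. gcd = 1 (last nonzero row F).
The gcd is 1, so 43 is invertible mod 63. The last nonzero row gives −15·63 + 22·43 = 1, so t = 22. So 43^(−1) ≡ 22 (mod 63). Verify: 43 · 22 = 946 ≡ 1 (mod 63). ✓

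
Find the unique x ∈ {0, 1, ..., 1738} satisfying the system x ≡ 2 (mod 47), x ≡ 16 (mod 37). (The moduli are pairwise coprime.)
The moduli 47, 37 are pairwise coprime, so by the CRT there is a unique solution mod 47·37 = 1739.
Solve by successive substitution. Start with x ≡ 2 (mod 47).
  Combine with x ≡ 16 (mod 37): write x = 2 + 47·t and require 2 + 47·t ≡ 16 (mod 37), i.e. 47·t ≡ 16 − 2 ≡ 14 (mod 37). Since 47^(−1) ≡ 26 (mod 37) (47 ≡ 10 (mod 37)), t ≡ 26·14 ≡ 31 (mod 37). So x ≡ 2 + 47·31 = 1459 (mod 1739).
Unique solution in [0, 1739): x = 1459.

Final answer: x ≡ 1459 (mod 1739); the representative in [0, 1739) is 1459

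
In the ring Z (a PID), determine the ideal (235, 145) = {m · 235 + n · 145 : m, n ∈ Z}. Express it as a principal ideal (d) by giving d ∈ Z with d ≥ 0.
(235, 145) = (5); d = 5

In the PID Z, (a, b) is generated by gcd(a, b). Compute gcd(235, 145) with the extended Euclidean algorithm, tracking rows (r, s, t) with s·235 + t·145 = r:
  row A: (235, 1, 0)   [1·235 + 0·145 = 235]
  row B: (145, 0, 1)   [0·235 + 1·145 = 145]
  235 = 1·145 + 90   → row C = row A − 1·row B = (90, 1, −1)   [check: 1·235 − 1·145 = 90]
  145 = 1·90 + 55   → row D = row B − 1·row C = (55, −1, 2)   [check: −1·235 + 2·145 = 55]
  90 = 1·55 + 35   → row E = row C − 1·row D = (35, 2, −3)   [check: 2·235 − 3·145 = 35]
  55 = 1·35 + 20   → row F = row D − 1·row E = (20, −3, 5)   [check: −3·235 + 5·145 = 20]
  35 = 1·20 + 15   → row G = row E − 1·row F = (15, 5, −8)   [check: 5·235 − 8·145 = 15]
  20 = 1·15 + 5   → row H = row F − 1·row G = (5, −8, 13)   [check: −8·235 + 13·145 = 5]
  15 = 3·5 + 0   → remainder 0, stop. gcd = 5 (last nonzero row H).
So gcd(235, 145) = 5, with Bézout identity −8·235 + 13·145 = 5. Containment (⊇): the Bézout identity exhibits 5 as an element of (235, 145), giving (5) ⊆ (235, 145). Containment (⊆): since 5 | 235 and 5 | 145 (235 = 5·47, 145 = 5·29), every Z-linear combination of 235 and 145 is divisible by 5, so (235, 145) ⊆ (5). Therefore (235, 145) = (5), d = 5.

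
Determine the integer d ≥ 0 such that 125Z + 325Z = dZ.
(125, 325) = (25); d = 25

In the PID Z, (a, b) is generated by gcd(a, b). Compute gcd(325, 125) with the extended Euclidean algorithm, tracking rows (r, s, t) with s·325 + t·125 = r:
  row A: (325, 1, 0)   [1·325 + 0·125 = 325]
  row B: (125, 0, 1)   [0·325 + 1·125 = 125]
  325 = 2·125 + 75   → row C = row A − 2·row B = (75, 1, −2)   [check: 1·325 − 2·125 = 75]
  125 = 1·75 + 50   → row D = row B − 1·row C = (50, −1, 3)   [check: −1·325 + 3·125 = 50]
  75 = 1·50 + 25   → row E = row C − 1·row D = (25, 2, −5)   [check: 2·325 − 5·125 = 25]
  50 = 2·25 + 0   → remainder 0, stop. gcd = 25 (last nonzero row E).
So gcd(125, 325) = 25, with Bézout identity 2·325 − 5·125 = 25. Containment (⊇): the Bézout identity exhibits 25 as an element of (125, 325), giving (25) ⊆ (125, 325). Containment (⊆): since 25 | 125 and 25 | 325 (125 = 25·5, 325 = 25·13), every Z-linear combination of 125 and 325 is divisible by 25, so (125, 325) ⊆ (25). Therefore (125, 325) = (25), d = 25.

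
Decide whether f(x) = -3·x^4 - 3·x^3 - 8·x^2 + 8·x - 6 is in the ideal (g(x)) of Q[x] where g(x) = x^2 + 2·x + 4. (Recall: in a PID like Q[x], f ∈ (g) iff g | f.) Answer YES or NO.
NO

In Q[x] the ideal (g) consists of all multiples of g, so f ∈ (g) iff g | f, i.e. iff the remainder of f on division by g is 0. Divide f by g (g is monic, so eliminate the leading term of the running remainder at each step):
  leading term -3·x^4: subtract (-3·x^2)·g(x) = -3·x^4 - 6·x^3 - 12·x^2, leaving 3·x^3 + 4·x^2 + 8·x - 6
  leading term 3·x^3: subtract (3·x)·g(x) = 3·x^3 + 6·x^2 + 12·x, leaving -2·x^2 - 4·x - 6
  leading term -2·x^2: subtract (-2)·g(x) = -2·x^2 - 4·x - 8, leaving 2
The remainder r(x) = 2 ≠ 0 (and deg r < deg g), so g ∤ f, i.e. f ∉ (g).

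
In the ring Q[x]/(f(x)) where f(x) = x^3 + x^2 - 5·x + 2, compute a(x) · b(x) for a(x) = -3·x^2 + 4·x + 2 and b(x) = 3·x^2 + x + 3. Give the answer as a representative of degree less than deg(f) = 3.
a · b ≡ -62·x^2 + 122·x - 30 (mod f(x))

First multiply in Q[x] without reducing: a · b = -9·x^4 + 9·x^3 + x^2 + 14·x + 6. Now divide by f(x) = x^3 + x^2 - 5·x + 2, eliminating the leading term at each step:
  leading term -9·x^4: subtract (-9·x)·f(x) = -9·x^4 - 9·x^3 + 45·x^2 - 18·x, leaving 18·x^3 - 44·x^2 + 32·x + 6
  leading term 18·x^3: subtract (18)·f(x) = 18·x^3 + 18·x^2 - 90·x + 36, leaving -62·x^2 + 122·x - 30
The degree is now < 3, so this is the remainder. Hence a · b ≡ -62·x^2 + 122·x - 30 in Q[x]/(f).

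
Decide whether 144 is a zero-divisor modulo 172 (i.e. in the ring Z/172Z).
gcd(144, 172) = 4 > 1, so 144 is not a unit in Z/172Z. In Z/nZ every nonzero non-unit is a zero-divisor: explicitly, take b = 172/gcd = 43 ≠ 0 (mod 172); then 144·43 = 6192 = 36·172, i.e. 144·43 ≡ 0 (mod 172). So 144 is a zero-divisor.

Final answer: YES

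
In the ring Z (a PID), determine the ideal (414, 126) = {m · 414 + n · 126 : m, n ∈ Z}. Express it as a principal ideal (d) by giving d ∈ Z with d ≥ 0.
(414, 126) = (18); d = 18

In the PID Z, (a, b) is generated by gcd(a, b). Compute gcd(414, 126) with the extended Euclidean algorithm, tracking rows (r, s, t) with s·414 + t·126 = r:
  row A: (414, 1, 0)   [1·414 + 0·126 = 414]
  row B: (126, 0, 1)   [0·414 + 1·126 = 126]
  414 = 3·126 + 36   → row C = row A − 3·row B = (36, 1, −3)   [check: 1·414 − 3·126 = 36]
  126 = 3·36 + 18   → row D = row B − 3·row C = (18, −3, 10)   [check: −3·414 + 10·126 = 18]
  36 = 2·18 + 0   → remainder 0, stop. gcd = 18 (last nonzero row D).
So gcd(414, 126) = 18, with Bézout identity −3·414 + 10·126 = 18. Containment (⊇): the Bézout identity exhibits 18 as an element of (414, 126), giving (18) ⊆ (414, 126). Containment (⊆): since 18 | 414 and 18 | 126 (414 = 18·23, 126 = 18·7), every Z-linear combination of 414 and 126 is divisible by 18, so (414, 126) ⊆ (18). Therefore (414, 126) = (18), d = 18.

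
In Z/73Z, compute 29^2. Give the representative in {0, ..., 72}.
Use repeated squaring. Binary(2) = 10. Walk through the bits of the exponent 2 left-to-right: at each bit after the leading one, square the running value, then multiply by 29 if the bit is 1 (always reducing mod 73):
  bit 1 = 1 (leading): start with 29.
  bit 2 = 0: square 29^2 = 841 ≡ 38 (mod 73).
Final value: 29^2 ≡ 38 (mod 73).

Final answer: 38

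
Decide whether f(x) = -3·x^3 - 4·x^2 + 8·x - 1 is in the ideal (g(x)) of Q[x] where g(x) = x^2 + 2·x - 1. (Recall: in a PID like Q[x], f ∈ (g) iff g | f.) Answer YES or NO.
In Q[x] the ideal (g) consists of all multiples of g, so f ∈ (g) iff g | f, i.e. iff the remainder of f on division by g is 0. Divide f by g (g is monic, so eliminate the leading term of the running remainder at each step):
  leading term -3·x^3: subtract (-3·x)·g(x) = -3·x^3 - 6·x^2 + 3·x, leaving 2·x^2 + 5·x - 1
  leading term 2·x^2: subtract (2)·g(x) = 2·x^2 + 4·x - 2, leaving x + 1
The remainder r(x) = x + 1 ≠ 0 (and deg r < deg g), so g ∤ f, i.e. f ∉ (g).

Final answer: NO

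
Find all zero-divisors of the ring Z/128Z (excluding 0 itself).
nonzero zero-divisors of Z/128Z = {2, 4, 6, 8, 10, 12, 14, 16, 18, 20, 22, 24, 26, 28, 30, 32, 34, 36, 38, 40, 42, 44, 46, 48, 50, 52, 54, 56, 58, 60, 62, 64, 66, 68, 70, 72, 74, 76, 78, 80, 82, 84, 86, 88, 90, 92, 94, 96, 98, 100, 102, 104, 106, 108, 110, 112, 114, 116, 118, 120, 122, 124, 126}

An element a ∈ Z/128Z (with a ≠ 0) is a zero-divisor iff gcd(a, 128) > 1 (because a is a unit precisely when gcd(a, n) = 1, and in Z/nZ every nonzero, non-unit element is a zero-divisor). Scan a = 1, ..., 127 and keep those with gcd(a, 128) > 1:
  gcd(2, 128) = 2, gcd(4, 128) = 4, gcd(6, 128) = 2, gcd(8, 128) = 8, gcd(10, 128) = 2, gcd(12, 128) = 4, gcd(14, 128) = 2, gcd(16, 128) = 16, gcd(18, 128) = 2, gcd(20, 128) = 4, gcd(22, 128) = 2, gcd(24, 128) = 8, gcd(26, 128) = 2, gcd(28, 128) = 4, gcd(30, 128) = 2, gcd(32, 128) = 32, gcd(34, 128) = 2, gcd(36, 128) = 4, gcd(38, 128) = 2, gcd(40, 128) = 8, gcd(42, 128) = 2, gcd(44, 128) = 4, gcd(46, 128) = 2, gcd(48, 128) = 16, gcd(50, 128) = 2, gcd(52, 128) = 4, gcd(54, 128) = 2, gcd(56, 128) = 8, gcd(58, 128) = 2, gcd(60, 128) = 4, gcd(62, 128) = 2, gcd(64, 128) = 64, gcd(66, 128) = 2, gcd(68, 128) = 4, gcd(70, 128) = 2, gcd(72, 128) = 8, gcd(74, 128) = 2, gcd(76, 128) = 4, gcd(78, 128) = 2, gcd(80, 128) = 16, gcd(82, 128) = 2, gcd(84, 128) = 4, gcd(86, 128) = 2, gcd(88, 128) = 8, gcd(90, 128) = 2, gcd(92, 128) = 4, gcd(94, 128) = 2, gcd(96, 128) = 32, gcd(98, 128) = 2, gcd(100, 128) = 4, gcd(102, 128) = 2, gcd(104, 128) = 8, gcd(106, 128) = 2, gcd(108, 128) = 4, gcd(110, 128) = 2, gcd(112, 128) = 16, gcd(114, 128) = 2, gcd(116, 128) = 4, gcd(118, 128) = 2, gcd(120, 128) = 8, gcd(122, 128) = 2, gcd(124, 128) = 4, gcd(126, 128) = 2.
All other a ∈ {1, ..., 127} have gcd(a, 128) = 1 and are units. So the nonzero zero-divisors are exactly the 63 values of a appearing in this scan.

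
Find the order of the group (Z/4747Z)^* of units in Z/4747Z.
(Z/4747Z)^* consists of the classes a with gcd(a, 4747) = 1, so its order is φ(4747). φ is multiplicative, with φ(p^e) = p^e − p^(e−1). Factorise 4747 = 47 · 101. Then
  φ(4747) = (47 − 1) · (101 − 1) = 46 · 100 = 4600.
Thus |(Z/4747Z)^*| = 4600.

Final answer: |(Z/4747Z)^*| = 4600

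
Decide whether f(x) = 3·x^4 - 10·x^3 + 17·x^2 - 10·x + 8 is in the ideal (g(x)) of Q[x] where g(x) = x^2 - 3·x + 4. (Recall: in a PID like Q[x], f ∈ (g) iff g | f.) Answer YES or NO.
In Q[x] the ideal (g) consists of all multiples of g, so f ∈ (g) iff g | f, i.e. iff the remainder of f on division by g is 0. Divide f by g (g is monic, so eliminate the leading term of the running remainder at each step):
  leading term 3·x^4: subtract (3·x^2)·g(x) = 3·x^4 - 9·x^3 + 12·x^2, leaving -x^3 + 5·x^2 - 10·x + 8
  leading term -x^3: subtract (-x)·g(x) = -x^3 + 3·x^2 - 4·x, leaving 2·x^2 - 6·x + 8
  leading term 2·x^2: subtract (2)·g(x) = 2·x^2 - 6·x + 8, leaving 0
The remainder is 0, so f(x) = g(x) · h(x) with h(x) = 3·x^2 - x + 2. Hence g | f, i.e. f ∈ (g).

Final answer: YES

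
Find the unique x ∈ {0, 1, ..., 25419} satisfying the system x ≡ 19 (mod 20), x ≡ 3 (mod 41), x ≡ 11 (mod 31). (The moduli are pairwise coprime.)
The moduli 20, 41, 31 are pairwise coprime, so by the CRT there is a unique solution mod 20·41·31 = 25420.
Solve by successive substitution. Start with x ≡ 19 (mod 20).
  Combine with x ≡ 3 (mod 41): write x = 19 + 20·t and require 19 + 20·t ≡ 3 (mod 41), i.e. 20·t ≡ 3 − 19 ≡ 25 (mod 41). Since 20^(−1) ≡ 39 (mod 41), t ≡ 39·25 ≡ 32 (mod 41). So x ≡ 19 + 20·32 = 659 (mod 820).
  Combine with x ≡ 11 (mod 31): write x = 659 + 820·t and require 659 + 820·t ≡ 11 (mod 31), i.e. 820·t ≡ 11 − 659 ≡ 3 (mod 31). Since 820^(−1) ≡ 20 (mod 31) (820 ≡ 14 (mod 31)), t ≡ 20·3 ≡ 29 (mod 31). So x ≡ 659 + 820·29 = 24439 (mod 25420).
Unique solution in [0, 25420): x = 24439.

Final answer: x ≡ 24439 (mod 25420); the representative in [0, 25420) is 24439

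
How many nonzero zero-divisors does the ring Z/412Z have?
In Z/412Z each nonzero element is either a unit (gcd with 412 is 1) or a zero-divisor (gcd > 1). The number of units is φ(412): factorise 412 = 2^2 · 103, so φ(412) = (2^2 − 2^1) · (103 − 1) = 2 · 102 = 204. The nonzero elements number 412 − 1 = 411. Hence the nonzero zero-divisors number 411 − 204 = 207.

Final answer: Z/412Z has 207 nonzero zero-divisors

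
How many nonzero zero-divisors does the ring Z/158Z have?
In Z/158Z each nonzero element is either a unit (gcd with 158 is 1) or a zero-divisor (gcd > 1). The number of units is φ(158): factorise 158 = 2 · 79, so φ(158) = (2 − 1) · (79 − 1) = 1 · 78 = 78. The nonzero elements number 158 − 1 = 157. Hence the nonzero zero-divisors number 157 − 78 = 79.

Final answer: Z/158Z has 79 nonzero zero-divisors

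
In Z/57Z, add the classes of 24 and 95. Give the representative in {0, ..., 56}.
5

Reduce the summands first: 95 ≡ 38 (mod 57), so 24 + 95 ≡ 24 + 38 (mod 57). 24 + 38 = 62; 62 = 1·57 + 5, so (24 + 95) mod 57 = 5.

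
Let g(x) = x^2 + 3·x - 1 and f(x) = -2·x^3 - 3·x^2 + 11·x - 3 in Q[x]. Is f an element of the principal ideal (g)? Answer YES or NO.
YES

In Q[x] the ideal (g) consists of all multiples of g, so f ∈ (g) iff g | f, i.e. iff the remainder of f on division by g is 0. Divide f by g (g is monic, so eliminate the leading term of the running remainder at each step):
  leading term -2·x^3: subtract (-2·x)·g(x) = -2·x^3 - 6·x^2 + 2·x, leaving 3·x^2 + 9·x - 3
  leading term 3·x^2: subtract (3)·g(x) = 3·x^2 + 9·x - 3, leaving 0
The remainder is 0, so f(x) = g(x) · h(x) with h(x) = 3 - 2·x. Hence g | f, i.e. f ∈ (g).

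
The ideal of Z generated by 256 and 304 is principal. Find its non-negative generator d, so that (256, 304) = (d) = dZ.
In the PID Z, (a, b) is generated by gcd(a, b). Compute gcd(304, 256) with the extended Euclidean algorithm, tracking rows (r, s, t) with s·304 + t·256 = r:
  row A: (304, 1, 0)   [1·304 + 0·256 = 304]
  row B: (256, 0, 1)   [0·304 + 1·256 = 256]
  304 = 1·256 + 48   → row C = row A − 1·row B = (48, 1, −1)   [check: 1·304 − 1·256 = 48]
  256 = 5·48 + 16   → row D = row B − 5·row C = (16, −5, 6)   [check: −5·304 + 6·256 = 16]
  48 = 3·16 + 0   → remainder 0, stop. gcd = 16 (last nonzero row D).
So gcd(256, 304) = 16, with Bézout identity −5·304 + 6·256 = 16. Containment (⊇): the Bézout identity exhibits 16 as an element of (256, 304), giving (16) ⊆ (256, 304). Containment (⊆): since 16 | 256 and 16 | 304 (256 = 16·16, 304 = 16·19), every Z-linear combination of 256 and 304 is divisible by 16, so (256, 304) ⊆ (16). Therefore (256, 304) = (16), d = 16.

Final answer: (256, 304) = (16); d = 16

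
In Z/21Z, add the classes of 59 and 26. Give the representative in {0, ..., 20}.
Reduce the summands first: 59 ≡ 17, 26 ≡ 5 (mod 21), so 59 + 26 ≡ 17 + 5 (mod 21). 17 + 5 = 22; 22 = 1·21 + 1, so (59 + 26) mod 21 = 1.

Final answer: 1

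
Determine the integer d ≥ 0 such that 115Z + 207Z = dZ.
In the PID Z, (a, b) is generated by gcd(a, b). Compute gcd(207, 115) with the extended Euclidean algorithm, tracking rows (r, s, t) with s·207 + t·115 = r:
  row A: (207, 1, 0)   [1·207 + 0·115 = 207]
  row B: (115, 0, 1)   [0·207 + 1·115 = 115]
  207 = 1·115 + 92   → row C = row A − 1·row B = (92, 1, −1)   [check: 1·207 − 1·115 = 92]
  115 = 1·92 + 23   → row D = row B − 1·row C = (23, −1, 2)   [check: −1·207 + 2·115 = 23]
  92 = 4·23 + 0   → remainder 0, stop. gcd = 23 (last nonzero row D).
So gcd(115, 207) = 23, with Bézout identity −1·207 + 2·115 = 23. Containment (⊇): the Bézout identity exhibits 23 as an element of (115, 207), giving (23) ⊆ (115, 207). Containment (⊆): since 23 | 115 and 23 | 207 (115 = 23·5, 207 = 23·9), every Z-linear combination of 115 and 207 is divisible by 23, so (115, 207) ⊆ (23). Therefore (115, 207) = (23), d = 23.

Final answer: (115, 207) = (23); d = 23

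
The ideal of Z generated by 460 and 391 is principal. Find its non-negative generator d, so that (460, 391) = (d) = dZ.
(460, 391) = (23); d = 23

In the PID Z, (a, b) is generated by gcd(a, b). Compute gcd(460, 391) with the extended Euclidean algorithm, tracking rows (r, s, t) with s·460 + t·391 = r:
  row A: (460, 1, 0)   [1·460 + 0·391 = 460]
  row B: (391, 0, 1)   [0·460 + 1·391 = 391]
  460 = 1·391 + 69   → row C = row A − 1·row B = (69, 1, −1)   [check: 1·460 − 1·391 = 69]
  391 = 5·69 + 46   → row D = row B − 5·row C = (46, −5, 6)   [check: −5·460 + 6·391 = 46]
  69 = 1·46 + 23   → row E = row C − 1·row D = (23, 6, −7)   [check: 6·460 − 7·391 = 23]
  46 = 2·23 + 0   → remainder 0, stop. gcd = 23 (last nonzero row E).
So gcd(460, 391) = 23, with Bézout identity 6·460 − 7·391 = 23. Containment (⊇): the Bézout identity exhibits 23 as an element of (460, 391), giving (23) ⊆ (460, 391). Containment (⊆): since 23 | 460 and 23 | 391 (460 = 23·20, 391 = 23·17), every Z-linear combination of 460 and 391 is divisible by 23, so (460, 391) ⊆ (23). Therefore (460, 391) = (23), d = 23.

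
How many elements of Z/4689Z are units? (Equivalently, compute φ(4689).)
Z/4689Z has φ(4689) = 3120 units

An element a ∈ Z/4689Z is a unit iff gcd(a, 4689) = 1, so the number of units is φ(4689). φ is multiplicative, with φ(p^e) = p^e − p^(e−1). Factorise 4689 = 3^2 · 521. Then
  φ(4689) = (3^2 − 3^1) · (521 − 1) = 6 · 520 = 3120.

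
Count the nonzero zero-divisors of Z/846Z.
Z/846Z has 569 nonzero zero-divisors

In Z/846Z each nonzero element is either a unit (gcd with 846 is 1) or a zero-divisor (gcd > 1). The number of units is φ(846): factorise 846 = 2 · 3^2 · 47, so φ(846) = (2 − 1) · (3^2 − 3^1) · (47 − 1) = 1 · 6 · 46 = 276. The nonzero elements number 846 − 1 = 845. Hence the nonzero zero-divisors number 845 − 276 = 569.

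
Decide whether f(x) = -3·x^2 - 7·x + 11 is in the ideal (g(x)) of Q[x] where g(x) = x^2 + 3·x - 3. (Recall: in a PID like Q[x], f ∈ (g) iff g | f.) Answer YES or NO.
NO

In Q[x] the ideal (g) consists of all multiples of g, so f ∈ (g) iff g | f, i.e. iff the remainder of f on division by g is 0. Divide f by g (g is monic, so eliminate the leading term of the running remainder at each step):
  leading term -3·x^2: subtract (-3)·g(x) = -3·x^2 - 9·x + 9, leaving 2·x + 2
The remainder r(x) = 2·x + 2 ≠ 0 (and deg r < deg g), so g ∤ f, i.e. f ∉ (g).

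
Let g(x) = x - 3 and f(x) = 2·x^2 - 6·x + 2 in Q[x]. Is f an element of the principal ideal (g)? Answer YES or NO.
In Q[x] the ideal (g) consists of all multiples of g, so f ∈ (g) iff g | f, i.e. iff the remainder of f on division by g is 0. Divide f by g (g is monic, so eliminate the leading term of the running remainder at each step):
  leading term 2·x^2: subtract (2·x)·g(x) = 2·x^2 - 6·x, leaving 2
The remainder r(x) = 2 ≠ 0 (and deg r < deg g), so g ∤ f, i.e. f ∉ (g).

Final answer: NO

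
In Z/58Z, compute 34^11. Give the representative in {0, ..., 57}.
42

Use repeated squaring. Binary(11) = 1011. Walk through the bits of the exponent 11 left-to-right: at each bit after the leading one, square the running value, then multiply by 34 if the bit is 1 (always reducing mod 58):
  bit 1 = 1 (leading): start with 34.
  bit 2 = 0: square 34^2 = 1156 ≡ 54 (mod 58).
  bit 3 = 1: square 54^2 = 2916 ≡ 16; bit is 1, so multiply 16·34 = 544 ≡ 22 (mod 58).
  bit 4 = 1: square 22^2 = 484 ≡ 20; bit is 1, so multiply 20·34 = 680 ≡ 42 (mod 58).
Final value: 34^11 ≡ 42 (mod 58).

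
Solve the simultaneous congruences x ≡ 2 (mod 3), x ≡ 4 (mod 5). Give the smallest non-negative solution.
The moduli 3, 5 are pairwise coprime, so by the CRT there is a unique solution mod 3·5 = 15.
Solve by successive substitution. Start with x ≡ 2 (mod 3).
  Combine with x ≡ 4 (mod 5): write x = 2 + 3·t and require 2 + 3·t ≡ 4 (mod 5), i.e. 3·t ≡ 4 − 2 ≡ 2 (mod 5). Since 3^(−1) ≡ 2 (mod 5), t ≡ 2·2 ≡ 4 (mod 5). So x ≡ 2 + 3·4 = 14 (mod 15).
Unique solution in [0, 15): x = 14.

Final answer: x ≡ 14 (mod 15); the representative in [0, 15) is 14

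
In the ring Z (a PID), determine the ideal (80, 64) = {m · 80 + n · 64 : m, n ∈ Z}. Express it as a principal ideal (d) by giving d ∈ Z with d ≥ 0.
(80, 64) = (16); d = 16

In the PID Z, (a, b) is generated by gcd(a, b). Compute gcd(80, 64) with the extended Euclidean algorithm, tracking rows (r, s, t) with s·80 + t·64 = r:
  row A: (80, 1, 0)   [1·80 + 0·64 = 80]
  row B: (64, 0, 1)   [0·80 + 1·64 = 64]
  80 = 1·64 + 16   → row C = row A − 1·row B = (16, 1, −1)   [check: 1·80 − 1·64 = 16]
  64 = 4·16 + 0   → remainder 0, stop. gcd = 16 (last nonzero row C).
So gcd(80, 64) = 16, with Bézout identity 1·80 − 1·64 = 16. Containment (⊇): the Bézout identity exhibits 16 as an element of (80, 64), giving (16) ⊆ (80, 64). Containment (⊆): since 16 | 80 and 16 | 64 (80 = 16·5, 64 = 16·4), every Z-linear combination of 80 and 64 is divisible by 16, so (80, 64) ⊆ (16). Therefore (80, 64) = (16), d = 16.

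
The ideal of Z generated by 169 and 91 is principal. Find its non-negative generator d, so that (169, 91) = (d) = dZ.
(169, 91) = (13); d = 13

In the PID Z, (a, b) is generated by gcd(a, b). Compute gcd(169, 91) with the extended Euclidean algorithm, tracking rows (r, s, t) with s·169 + t·91 = r:
  row A: (169, 1, 0)   [1·169 + 0·91 = 169]
  row B: (91, 0, 1)   [0·169 + 1·91 = 91]
  169 = 1·91 + 78   → row C = row A − 1·row B = (78, 1, −1)   [check: 1·169 − 1·91 = 78]
  91 = 1·78 + 13   → row D = row B − 1·row C = (13, −1, 2)   [check: −1·169 + 2·91 = 13]
  78 = 6·13 + 0   → remainder 0, stop. gcd = 13 (last nonzero row D).
So gcd(169, 91) = 13, with Bézout identity −1·169 + 2·91 = 13. Containment (⊇): the Bézout identity exhibits 13 as an element of (169, 91), giving (13) ⊆ (169, 91). Containment (⊆): since 13 | 169 and 13 | 91 (169 = 13·13, 91 = 13·7), every Z-linear combination of 169 and 91 is divisible by 13, so (169, 91) ⊆ (13). Therefore (169, 91) = (13), d = 13.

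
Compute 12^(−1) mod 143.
12^(−1) ≡ 12 (mod 143)

Apply the extended Euclidean algorithm to (143, 12), tracking rows (r, s, t) with s·143 + t·12 = r. Each division r_prev = q·r_cur + r_new produces the new row as (previous row) − q·(current row):
  row A: (143, 1, 0)   [1·143 + 0·12 = 143]
  row B: (12, 0, 1)   [0·143 + 1·12 = 12]
  143 = 11·12 + 11   → row C = row A − 11·row B = (11, 1, −11)   [check: 1·143 − 11·12 = 11]
  12 = 1·11 + 1   → row D = row B − 1·row C = (1, −1, 12)   [check: −1·143 + 12·12 = 1]
  11 = 11·1 + 0   → remainder 0, stop. gcd = 1 (last nonzero row D).
The gcd is 1, so 12 is invertible mod 143. The last nonzero row gives −1·143 + 12·12 = 1, so t = 12. So 12^(−1) ≡ 12 (mod 143). Verify: 12 · 12 = 144 ≡ 1 (mod 143). ✓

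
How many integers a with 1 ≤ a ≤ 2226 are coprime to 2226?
624

The number of a ∈ {1, ..., 2226} with gcd(a, 2226) = 1 is by definition Euler's totient φ(2226). φ is multiplicative, with φ(p^e) = p^e − p^(e−1). Factorise 2226 = 2 · 3 · 7 · 53. Then
  φ(2226) = (2 − 1) · (3 − 1) · (7 − 1) · (53 − 1) = 1 · 2 · 6 · 52 = 624.
So there are 624 such integers.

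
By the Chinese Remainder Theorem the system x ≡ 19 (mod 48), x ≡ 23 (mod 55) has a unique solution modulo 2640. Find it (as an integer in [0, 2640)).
x ≡ 1123 (mod 2640); the representative in [0, 2640) is 1123

The moduli 48, 55 are pairwise coprime, so by the CRT there is a unique solution mod 48·55 = 2640.
Solve by successive substitution. Start with x ≡ 19 (mod 48).
  Combine with x ≡ 23 (mod 55): write x = 19 + 48·t and require 19 + 48·t ≡ 23 (mod 55), i.e. 48·t ≡ 23 − 19 ≡ 4 (mod 55). Since 48^(−1) ≡ 47 (mod 55), t ≡ 47·4 ≡ 23 (mod 55). So x ≡ 19 + 48·23 = 1123 (mod 2640).
Unique solution in [0, 2640): x = 1123.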